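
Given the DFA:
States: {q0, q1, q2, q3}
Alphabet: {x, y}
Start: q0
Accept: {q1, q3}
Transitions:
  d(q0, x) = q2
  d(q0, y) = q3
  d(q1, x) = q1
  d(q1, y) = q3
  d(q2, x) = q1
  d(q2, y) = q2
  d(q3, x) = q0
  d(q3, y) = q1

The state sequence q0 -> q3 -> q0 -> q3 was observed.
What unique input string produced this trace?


Trace back each transition to find the symbol:
  q0 --[y]--> q3
  q3 --[x]--> q0
  q0 --[y]--> q3

"yxy"


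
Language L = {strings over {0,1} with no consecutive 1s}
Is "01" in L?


'11' does not occur

Yes, "01" is in L


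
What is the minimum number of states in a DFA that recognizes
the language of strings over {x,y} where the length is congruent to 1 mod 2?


States track (length) mod 2.
Need 2 states: one per remainder 0..1; accept = remainder 1.

2


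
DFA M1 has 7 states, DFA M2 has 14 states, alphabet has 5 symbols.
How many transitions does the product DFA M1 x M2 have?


Product DFA has 7 * 14 = 98 states.
Each has 5 transitions: 98 * 5 = 490

490


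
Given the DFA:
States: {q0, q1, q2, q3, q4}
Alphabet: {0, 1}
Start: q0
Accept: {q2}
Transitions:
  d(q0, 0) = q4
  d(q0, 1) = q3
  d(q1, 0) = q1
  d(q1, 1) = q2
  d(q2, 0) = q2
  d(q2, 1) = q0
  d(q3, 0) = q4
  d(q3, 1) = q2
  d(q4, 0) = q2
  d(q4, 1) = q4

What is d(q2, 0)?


Looking up transition d(q2, 0)

q2


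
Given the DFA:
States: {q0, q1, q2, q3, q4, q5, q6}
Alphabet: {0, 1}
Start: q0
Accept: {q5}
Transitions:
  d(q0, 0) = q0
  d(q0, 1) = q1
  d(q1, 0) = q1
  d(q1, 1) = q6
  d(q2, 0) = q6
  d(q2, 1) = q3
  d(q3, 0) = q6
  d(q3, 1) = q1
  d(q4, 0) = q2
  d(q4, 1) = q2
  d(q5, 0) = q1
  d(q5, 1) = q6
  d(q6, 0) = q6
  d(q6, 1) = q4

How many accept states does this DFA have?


Accept states listed: {q5}
Counting: q5(1)

1


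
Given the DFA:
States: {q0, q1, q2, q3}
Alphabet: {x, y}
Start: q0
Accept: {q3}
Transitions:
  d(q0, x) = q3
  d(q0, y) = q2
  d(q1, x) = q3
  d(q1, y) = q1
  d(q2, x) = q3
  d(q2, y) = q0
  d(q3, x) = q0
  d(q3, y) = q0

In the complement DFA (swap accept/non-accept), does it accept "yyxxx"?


Trace: q0 -> q2 -> q0 -> q3 -> q0 -> q3
Final: q3
Original accept: {q3}
Complement: q3 is in original accept

No, complement rejects (original accepts)


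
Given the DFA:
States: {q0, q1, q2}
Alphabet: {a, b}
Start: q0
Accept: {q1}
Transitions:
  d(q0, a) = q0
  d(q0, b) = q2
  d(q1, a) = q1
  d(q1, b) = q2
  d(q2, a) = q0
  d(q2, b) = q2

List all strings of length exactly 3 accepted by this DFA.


All strings of length 3: 8 total
Accepted: 0

None


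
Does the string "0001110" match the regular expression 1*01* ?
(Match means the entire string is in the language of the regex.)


|string| = 7; first = '0'; last = '0'

No, "0001110" does not match 1*01*


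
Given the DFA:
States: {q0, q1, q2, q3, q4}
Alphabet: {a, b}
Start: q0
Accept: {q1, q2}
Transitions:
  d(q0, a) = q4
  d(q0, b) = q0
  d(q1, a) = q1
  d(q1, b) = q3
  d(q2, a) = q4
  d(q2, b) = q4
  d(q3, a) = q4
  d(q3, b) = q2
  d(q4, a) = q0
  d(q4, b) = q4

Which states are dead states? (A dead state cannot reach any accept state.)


Forward reachability from each state:
  q0 -> reaches {q0, q4}, no accept state (dead)
  q1 -> reaches accept state q1 (live)
  q2 -> reaches accept state q2 (live)
  q3 -> reaches accept state q2 (live)
  q4 -> reaches {q0, q4}, no accept state (dead)

{q0, q4}


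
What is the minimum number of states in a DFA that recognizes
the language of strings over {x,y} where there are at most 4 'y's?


States: count = 0, 1, ..., 4 (all accepting; 5 states), plus a dead state for count > 4.
Total: 5 + 1 = 6.

6


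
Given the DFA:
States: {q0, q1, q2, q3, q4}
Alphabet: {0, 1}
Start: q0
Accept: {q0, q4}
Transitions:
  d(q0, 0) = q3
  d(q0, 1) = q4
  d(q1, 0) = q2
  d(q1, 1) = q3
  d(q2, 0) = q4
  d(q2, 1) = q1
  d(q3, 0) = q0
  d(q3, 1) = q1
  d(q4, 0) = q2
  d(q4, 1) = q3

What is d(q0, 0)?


Looking up transition d(q0, 0)

q3


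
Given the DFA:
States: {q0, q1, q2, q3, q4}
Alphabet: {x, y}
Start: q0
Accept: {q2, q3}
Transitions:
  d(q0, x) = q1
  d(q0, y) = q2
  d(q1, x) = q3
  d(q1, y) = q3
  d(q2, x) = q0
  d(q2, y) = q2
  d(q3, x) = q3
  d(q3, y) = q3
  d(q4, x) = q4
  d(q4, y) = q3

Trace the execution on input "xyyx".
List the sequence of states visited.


Input: xyyx
d(q0, x) = q1
d(q1, y) = q3
d(q3, y) = q3
d(q3, x) = q3


q0 -> q1 -> q3 -> q3 -> q3


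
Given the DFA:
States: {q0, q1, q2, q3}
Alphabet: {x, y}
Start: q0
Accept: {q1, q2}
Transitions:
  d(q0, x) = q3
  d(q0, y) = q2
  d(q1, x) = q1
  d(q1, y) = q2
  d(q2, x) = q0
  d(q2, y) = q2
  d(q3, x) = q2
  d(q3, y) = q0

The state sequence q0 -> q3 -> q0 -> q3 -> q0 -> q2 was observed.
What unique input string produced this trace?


Trace back each transition to find the symbol:
  q0 --[x]--> q3
  q3 --[y]--> q0
  q0 --[x]--> q3
  q3 --[y]--> q0
  q0 --[y]--> q2

"xyxyy"


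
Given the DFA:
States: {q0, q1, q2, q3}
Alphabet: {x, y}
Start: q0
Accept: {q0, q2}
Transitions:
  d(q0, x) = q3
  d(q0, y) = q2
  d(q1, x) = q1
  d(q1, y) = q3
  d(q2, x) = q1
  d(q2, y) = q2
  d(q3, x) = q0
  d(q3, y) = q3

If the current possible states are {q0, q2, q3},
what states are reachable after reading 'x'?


Apply transition on 'x' from each current state:
  d(q0, x) = q3
  d(q2, x) = q1
  d(q3, x) = q0

{q0, q1, q3}


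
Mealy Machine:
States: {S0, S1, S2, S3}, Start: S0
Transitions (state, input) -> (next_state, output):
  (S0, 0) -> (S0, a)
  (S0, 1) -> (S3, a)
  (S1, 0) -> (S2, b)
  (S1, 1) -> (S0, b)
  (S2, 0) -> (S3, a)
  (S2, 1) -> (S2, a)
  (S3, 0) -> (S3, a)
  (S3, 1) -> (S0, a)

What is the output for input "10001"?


Step-by-step:
  (S0, 1) -> (S3, a)
  (S3, 0) -> (S3, a)
  (S3, 0) -> (S3, a)
  (S3, 0) -> (S3, a)
  (S3, 1) -> (S0, a)

"aaaaa"


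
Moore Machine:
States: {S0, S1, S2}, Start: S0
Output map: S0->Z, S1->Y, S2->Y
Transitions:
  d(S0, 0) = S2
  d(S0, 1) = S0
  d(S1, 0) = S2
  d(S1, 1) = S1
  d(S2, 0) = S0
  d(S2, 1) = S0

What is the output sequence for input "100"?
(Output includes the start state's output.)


Start: S0 (output Z)
  --1--> S0 (output Z)
  --0--> S2 (output Y)
  --0--> S0 (output Z)

"ZZYZ"


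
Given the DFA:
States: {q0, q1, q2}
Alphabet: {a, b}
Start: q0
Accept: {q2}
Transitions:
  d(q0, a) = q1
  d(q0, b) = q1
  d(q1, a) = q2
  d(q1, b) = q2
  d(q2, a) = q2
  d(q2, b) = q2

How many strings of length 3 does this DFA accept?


Enumerating all length-3 strings:
  "aaa" -> q2 [accept]
  "aab" -> q2 [accept]
  "aba" -> q2 [accept]
  "abb" -> q2 [accept]
  "baa" -> q2 [accept]
  "bab" -> q2 [accept]
  "bba" -> q2 [accept]
  "bbb" -> q2 [accept]

8 out of 8


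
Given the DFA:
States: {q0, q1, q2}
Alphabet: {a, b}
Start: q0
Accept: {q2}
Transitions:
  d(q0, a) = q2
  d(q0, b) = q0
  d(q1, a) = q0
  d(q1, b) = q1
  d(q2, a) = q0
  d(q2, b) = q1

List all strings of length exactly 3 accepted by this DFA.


All strings of length 3: 8 total
Accepted: 2

"aaa", "bba"


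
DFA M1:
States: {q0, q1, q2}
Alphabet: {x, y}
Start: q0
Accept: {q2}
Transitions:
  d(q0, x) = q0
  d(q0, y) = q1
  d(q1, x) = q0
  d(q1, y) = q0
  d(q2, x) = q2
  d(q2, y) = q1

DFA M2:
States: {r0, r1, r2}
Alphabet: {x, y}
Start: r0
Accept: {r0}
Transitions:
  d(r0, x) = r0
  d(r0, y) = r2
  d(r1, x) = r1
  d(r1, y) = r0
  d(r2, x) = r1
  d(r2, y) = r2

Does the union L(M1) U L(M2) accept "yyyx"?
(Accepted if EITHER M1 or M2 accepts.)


M1: final=q0 accepted=False
M2: final=r1 accepted=False

No, union rejects (neither accepts)


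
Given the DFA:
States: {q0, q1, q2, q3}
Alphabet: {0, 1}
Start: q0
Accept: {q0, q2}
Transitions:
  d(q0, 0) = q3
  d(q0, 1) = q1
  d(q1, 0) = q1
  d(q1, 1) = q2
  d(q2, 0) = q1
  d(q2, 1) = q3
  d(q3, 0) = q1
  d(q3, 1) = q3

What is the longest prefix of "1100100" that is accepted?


Run the DFA, marking each prefix where the state is accepting:
  "" -> q0 [accept]
  "1" -> q1 [reject]
  "11" -> q2 [accept]
  "110" -> q1 [reject]
  "1100" -> q1 [reject]
  "11001" -> q2 [accept]
  "110010" -> q1 [reject]
  "1100100" -> q1 [reject]

"11001"


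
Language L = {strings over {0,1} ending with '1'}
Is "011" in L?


last symbol = '1'

Yes, "011" is in L


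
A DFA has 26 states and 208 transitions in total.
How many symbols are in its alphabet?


Each state has exactly one transition per symbol.
|alphabet| = transitions / states = 208 / 26 = 8

8


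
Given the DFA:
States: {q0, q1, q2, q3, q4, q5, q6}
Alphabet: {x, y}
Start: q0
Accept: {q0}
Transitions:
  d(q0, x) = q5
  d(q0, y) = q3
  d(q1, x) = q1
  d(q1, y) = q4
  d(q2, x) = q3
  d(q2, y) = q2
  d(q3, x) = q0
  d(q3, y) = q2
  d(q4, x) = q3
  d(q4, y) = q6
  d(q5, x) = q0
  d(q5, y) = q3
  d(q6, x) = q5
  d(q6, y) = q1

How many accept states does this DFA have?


Accept states listed: {q0}
Counting: q0(1)

1


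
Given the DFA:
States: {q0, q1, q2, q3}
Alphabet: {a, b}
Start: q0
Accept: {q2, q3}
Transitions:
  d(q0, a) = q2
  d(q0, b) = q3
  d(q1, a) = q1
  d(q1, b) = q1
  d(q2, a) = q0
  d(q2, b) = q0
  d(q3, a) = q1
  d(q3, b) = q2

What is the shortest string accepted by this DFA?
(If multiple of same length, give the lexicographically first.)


BFS by string length (lex-first path to each state shown):
  len 0: q0<-""
  len 1: q2<-"a", q3<-"b"
Found accept state at length 1.

"a"


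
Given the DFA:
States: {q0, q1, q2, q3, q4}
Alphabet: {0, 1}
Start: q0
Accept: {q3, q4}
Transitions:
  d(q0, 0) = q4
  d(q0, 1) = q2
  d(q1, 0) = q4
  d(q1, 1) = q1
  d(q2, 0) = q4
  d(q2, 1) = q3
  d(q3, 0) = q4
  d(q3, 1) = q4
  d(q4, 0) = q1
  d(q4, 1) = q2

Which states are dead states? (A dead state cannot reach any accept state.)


Forward reachability from each state:
  q0 -> reaches accept state q3 (live)
  q1 -> reaches accept state q3 (live)
  q2 -> reaches accept state q3 (live)
  q3 -> reaches accept state q3 (live)
  q4 -> reaches accept state q3 (live)

None (all states can reach an accept state)


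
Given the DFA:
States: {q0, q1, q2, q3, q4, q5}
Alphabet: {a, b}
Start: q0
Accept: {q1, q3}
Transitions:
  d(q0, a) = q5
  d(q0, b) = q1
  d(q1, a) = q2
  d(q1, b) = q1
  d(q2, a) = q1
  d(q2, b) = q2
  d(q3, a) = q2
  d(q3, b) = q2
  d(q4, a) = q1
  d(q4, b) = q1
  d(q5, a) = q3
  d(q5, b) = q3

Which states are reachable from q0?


BFS from q0:
  layer 0: {q0}
  layer 1: {q1, q5}
  layer 2: {q2, q3}

{q0, q1, q2, q3, q5}


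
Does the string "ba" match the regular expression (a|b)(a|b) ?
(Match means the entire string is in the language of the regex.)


|string| = 2; first = 'b'; last = 'a'

Yes, "ba" matches (a|b)(a|b)


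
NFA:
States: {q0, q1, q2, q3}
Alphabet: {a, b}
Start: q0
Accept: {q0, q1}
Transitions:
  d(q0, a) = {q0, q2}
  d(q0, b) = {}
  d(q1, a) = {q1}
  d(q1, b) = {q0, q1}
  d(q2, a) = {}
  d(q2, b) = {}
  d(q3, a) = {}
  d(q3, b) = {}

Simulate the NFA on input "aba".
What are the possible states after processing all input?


Start: {q0}
  --a--> {q0, q2}
  --b--> {}
  --a--> {}

{} (empty set, no valid transitions)


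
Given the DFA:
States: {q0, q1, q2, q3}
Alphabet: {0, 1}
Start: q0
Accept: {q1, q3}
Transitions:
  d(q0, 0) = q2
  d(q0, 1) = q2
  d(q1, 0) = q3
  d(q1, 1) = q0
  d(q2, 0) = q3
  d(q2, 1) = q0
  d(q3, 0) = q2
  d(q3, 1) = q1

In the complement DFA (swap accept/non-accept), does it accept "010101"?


Trace: q0 -> q2 -> q0 -> q2 -> q0 -> q2 -> q0
Final: q0
Original accept: {q1, q3}
Complement: q0 is not in original accept

Yes, complement accepts (original rejects)


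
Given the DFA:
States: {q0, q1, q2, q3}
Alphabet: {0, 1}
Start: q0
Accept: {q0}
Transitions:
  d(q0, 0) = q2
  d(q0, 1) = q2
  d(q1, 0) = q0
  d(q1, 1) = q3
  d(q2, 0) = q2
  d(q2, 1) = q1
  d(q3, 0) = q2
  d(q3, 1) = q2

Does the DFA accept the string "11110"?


Trace: q0 -> q2 -> q1 -> q3 -> q2 -> q2
Final state: q2
Accept states: {q0}

No, rejected (final state q2 is not an accept state)


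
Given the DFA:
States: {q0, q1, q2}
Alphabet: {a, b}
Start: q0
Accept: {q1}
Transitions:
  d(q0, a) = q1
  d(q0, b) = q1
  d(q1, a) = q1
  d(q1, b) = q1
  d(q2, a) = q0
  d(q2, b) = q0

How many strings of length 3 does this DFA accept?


Enumerating all length-3 strings:
  "aaa" -> q1 [accept]
  "aab" -> q1 [accept]
  "aba" -> q1 [accept]
  "abb" -> q1 [accept]
  "baa" -> q1 [accept]
  "bab" -> q1 [accept]
  "bba" -> q1 [accept]
  "bbb" -> q1 [accept]

8 out of 8


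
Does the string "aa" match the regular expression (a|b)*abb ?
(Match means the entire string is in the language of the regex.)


|string| = 2; first = 'a'; last = 'a'

No, "aa" does not match (a|b)*abb


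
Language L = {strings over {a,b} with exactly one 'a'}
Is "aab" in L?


count('a') = 2

No, "aab" is not in L


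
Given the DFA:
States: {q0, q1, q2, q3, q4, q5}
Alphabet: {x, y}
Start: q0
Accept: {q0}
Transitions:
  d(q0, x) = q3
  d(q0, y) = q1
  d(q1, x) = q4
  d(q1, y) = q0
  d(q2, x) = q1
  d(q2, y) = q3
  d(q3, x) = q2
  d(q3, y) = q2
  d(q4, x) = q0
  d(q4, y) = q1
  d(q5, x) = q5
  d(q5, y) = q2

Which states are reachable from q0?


BFS from q0:
  layer 0: {q0}
  layer 1: {q1, q3}
  layer 2: {q2, q4}

{q0, q1, q2, q3, q4}


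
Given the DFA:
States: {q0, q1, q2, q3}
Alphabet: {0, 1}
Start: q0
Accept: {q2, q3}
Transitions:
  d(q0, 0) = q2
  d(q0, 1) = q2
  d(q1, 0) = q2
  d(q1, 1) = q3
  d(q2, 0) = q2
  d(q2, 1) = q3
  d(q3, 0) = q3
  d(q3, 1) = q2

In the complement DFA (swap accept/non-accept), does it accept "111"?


Trace: q0 -> q2 -> q3 -> q2
Final: q2
Original accept: {q2, q3}
Complement: q2 is in original accept

No, complement rejects (original accepts)


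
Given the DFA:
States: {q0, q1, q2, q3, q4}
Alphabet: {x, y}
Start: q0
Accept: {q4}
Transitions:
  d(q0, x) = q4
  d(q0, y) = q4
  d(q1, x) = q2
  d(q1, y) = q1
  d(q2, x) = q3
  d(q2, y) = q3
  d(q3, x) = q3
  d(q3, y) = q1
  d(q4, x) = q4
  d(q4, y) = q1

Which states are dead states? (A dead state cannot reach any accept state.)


Forward reachability from each state:
  q0 -> reaches accept state q4 (live)
  q1 -> reaches {q1, q2, q3}, no accept state (dead)
  q2 -> reaches {q1, q2, q3}, no accept state (dead)
  q3 -> reaches {q1, q2, q3}, no accept state (dead)
  q4 -> reaches accept state q4 (live)

{q1, q2, q3}


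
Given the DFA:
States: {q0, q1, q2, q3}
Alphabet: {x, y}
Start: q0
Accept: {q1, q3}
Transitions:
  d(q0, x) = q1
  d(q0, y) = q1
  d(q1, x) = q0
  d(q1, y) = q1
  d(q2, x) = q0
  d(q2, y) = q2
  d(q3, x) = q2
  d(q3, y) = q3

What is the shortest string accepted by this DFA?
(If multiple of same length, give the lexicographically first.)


BFS by string length (lex-first path to each state shown):
  len 0: q0<-""
  len 1: q1<-"x"
Found accept state at length 1.

"x"


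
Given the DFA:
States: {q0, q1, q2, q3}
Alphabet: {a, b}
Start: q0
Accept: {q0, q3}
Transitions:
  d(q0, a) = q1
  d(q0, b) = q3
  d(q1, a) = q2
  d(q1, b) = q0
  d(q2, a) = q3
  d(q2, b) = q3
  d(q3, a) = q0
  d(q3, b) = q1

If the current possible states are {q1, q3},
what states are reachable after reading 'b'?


Apply transition on 'b' from each current state:
  d(q1, b) = q0
  d(q3, b) = q1

{q0, q1}


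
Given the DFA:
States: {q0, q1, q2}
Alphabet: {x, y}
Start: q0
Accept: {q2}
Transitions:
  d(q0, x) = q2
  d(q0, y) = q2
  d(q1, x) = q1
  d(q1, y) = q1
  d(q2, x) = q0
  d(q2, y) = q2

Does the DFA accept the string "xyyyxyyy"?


Trace: q0 -> q2 -> q2 -> q2 -> q2 -> q0 -> q2 -> q2 -> q2
Final state: q2
Accept states: {q2}

Yes, accepted (final state q2 is an accept state)


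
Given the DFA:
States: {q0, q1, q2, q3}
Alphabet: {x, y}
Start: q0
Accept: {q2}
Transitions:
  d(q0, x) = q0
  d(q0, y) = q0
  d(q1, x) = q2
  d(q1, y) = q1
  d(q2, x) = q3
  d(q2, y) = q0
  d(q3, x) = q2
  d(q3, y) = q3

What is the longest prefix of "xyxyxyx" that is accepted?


Run the DFA, marking each prefix where the state is accepting:
  "" -> q0 [reject]
  "x" -> q0 [reject]
  "xy" -> q0 [reject]
  "xyx" -> q0 [reject]
  "xyxy" -> q0 [reject]
  "xyxyx" -> q0 [reject]
  "xyxyxy" -> q0 [reject]
  "xyxyxyx" -> q0 [reject]

No prefix is accepted


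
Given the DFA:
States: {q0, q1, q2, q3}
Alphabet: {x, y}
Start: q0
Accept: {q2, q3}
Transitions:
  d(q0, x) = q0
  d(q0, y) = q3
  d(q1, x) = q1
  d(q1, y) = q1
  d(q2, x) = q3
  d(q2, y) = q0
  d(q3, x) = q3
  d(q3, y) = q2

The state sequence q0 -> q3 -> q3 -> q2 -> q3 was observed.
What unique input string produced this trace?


Trace back each transition to find the symbol:
  q0 --[y]--> q3
  q3 --[x]--> q3
  q3 --[y]--> q2
  q2 --[x]--> q3

"yxyx"


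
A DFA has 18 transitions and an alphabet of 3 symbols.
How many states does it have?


Each state has exactly one transition per symbol.
states = transitions / |alphabet| = 18 / 3 = 6

6


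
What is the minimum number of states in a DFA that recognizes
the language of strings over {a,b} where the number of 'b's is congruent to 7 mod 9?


States track (count of 'b') mod 9.
Need 9 states: one per remainder 0..8; accept = remainder 7.

9


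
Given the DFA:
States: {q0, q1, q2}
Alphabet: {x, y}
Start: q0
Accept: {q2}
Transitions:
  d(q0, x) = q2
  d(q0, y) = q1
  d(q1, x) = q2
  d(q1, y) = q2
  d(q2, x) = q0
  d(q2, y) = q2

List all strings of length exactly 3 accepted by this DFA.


All strings of length 3: 8 total
Accepted: 4

"xxx", "xyy", "yxy", "yyy"


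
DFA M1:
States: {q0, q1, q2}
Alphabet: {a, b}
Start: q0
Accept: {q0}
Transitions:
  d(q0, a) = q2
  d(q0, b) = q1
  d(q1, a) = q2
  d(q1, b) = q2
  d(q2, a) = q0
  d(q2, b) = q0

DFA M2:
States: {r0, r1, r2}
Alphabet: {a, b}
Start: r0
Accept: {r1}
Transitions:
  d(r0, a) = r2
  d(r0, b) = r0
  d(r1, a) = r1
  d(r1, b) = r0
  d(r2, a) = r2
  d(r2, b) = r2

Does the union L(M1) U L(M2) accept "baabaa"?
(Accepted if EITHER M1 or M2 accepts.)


M1: final=q0 accepted=True
M2: final=r2 accepted=False

Yes, union accepts


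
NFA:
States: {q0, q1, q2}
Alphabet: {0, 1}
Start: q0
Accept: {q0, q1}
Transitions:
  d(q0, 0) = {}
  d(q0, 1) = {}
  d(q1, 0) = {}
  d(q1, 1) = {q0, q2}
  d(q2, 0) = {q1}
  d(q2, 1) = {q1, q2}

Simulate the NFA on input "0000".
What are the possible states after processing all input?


Start: {q0}
  --0--> {}
  --0--> {}
  --0--> {}
  --0--> {}

{} (empty set, no valid transitions)


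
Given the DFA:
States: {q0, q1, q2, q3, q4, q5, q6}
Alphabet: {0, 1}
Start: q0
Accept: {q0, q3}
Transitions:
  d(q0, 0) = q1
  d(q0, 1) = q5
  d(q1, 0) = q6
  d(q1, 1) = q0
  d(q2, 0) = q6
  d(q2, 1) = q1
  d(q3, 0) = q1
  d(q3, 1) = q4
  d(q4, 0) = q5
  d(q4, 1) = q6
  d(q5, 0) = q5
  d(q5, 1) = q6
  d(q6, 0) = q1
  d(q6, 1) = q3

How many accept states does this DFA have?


Accept states listed: {q0, q3}
Counting: q0(1) q3(2)

2


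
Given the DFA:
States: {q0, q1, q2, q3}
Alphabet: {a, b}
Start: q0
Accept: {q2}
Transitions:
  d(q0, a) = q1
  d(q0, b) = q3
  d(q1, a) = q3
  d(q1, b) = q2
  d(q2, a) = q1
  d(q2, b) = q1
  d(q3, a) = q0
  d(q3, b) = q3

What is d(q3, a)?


Looking up transition d(q3, a)

q0


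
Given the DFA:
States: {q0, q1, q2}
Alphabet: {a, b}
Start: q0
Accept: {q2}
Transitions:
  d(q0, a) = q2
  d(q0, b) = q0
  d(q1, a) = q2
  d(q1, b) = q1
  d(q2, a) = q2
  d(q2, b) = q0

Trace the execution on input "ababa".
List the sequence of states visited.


Input: ababa
d(q0, a) = q2
d(q2, b) = q0
d(q0, a) = q2
d(q2, b) = q0
d(q0, a) = q2


q0 -> q2 -> q0 -> q2 -> q0 -> q2


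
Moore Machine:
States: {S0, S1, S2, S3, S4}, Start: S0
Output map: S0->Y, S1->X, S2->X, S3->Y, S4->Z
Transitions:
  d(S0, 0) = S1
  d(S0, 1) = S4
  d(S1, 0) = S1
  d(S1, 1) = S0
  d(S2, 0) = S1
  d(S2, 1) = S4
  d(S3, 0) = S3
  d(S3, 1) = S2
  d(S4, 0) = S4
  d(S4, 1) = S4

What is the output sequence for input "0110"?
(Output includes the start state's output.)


Start: S0 (output Y)
  --0--> S1 (output X)
  --1--> S0 (output Y)
  --1--> S4 (output Z)
  --0--> S4 (output Z)

"YXYZZ"


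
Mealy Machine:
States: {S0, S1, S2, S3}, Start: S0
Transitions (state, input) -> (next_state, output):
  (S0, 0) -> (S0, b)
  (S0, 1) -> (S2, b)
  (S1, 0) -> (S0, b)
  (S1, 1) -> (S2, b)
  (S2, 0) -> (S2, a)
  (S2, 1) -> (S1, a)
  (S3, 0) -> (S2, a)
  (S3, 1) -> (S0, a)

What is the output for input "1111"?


Step-by-step:
  (S0, 1) -> (S2, b)
  (S2, 1) -> (S1, a)
  (S1, 1) -> (S2, b)
  (S2, 1) -> (S1, a)

"baba"


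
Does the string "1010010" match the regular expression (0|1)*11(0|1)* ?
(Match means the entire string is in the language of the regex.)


|string| = 7; first = '1'; last = '0'

No, "1010010" does not match (0|1)*11(0|1)*


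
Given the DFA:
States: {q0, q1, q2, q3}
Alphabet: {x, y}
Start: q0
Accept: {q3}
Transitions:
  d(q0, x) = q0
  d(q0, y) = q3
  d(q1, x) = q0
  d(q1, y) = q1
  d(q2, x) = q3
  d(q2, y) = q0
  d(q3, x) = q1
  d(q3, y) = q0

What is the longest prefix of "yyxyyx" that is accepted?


Run the DFA, marking each prefix where the state is accepting:
  "" -> q0 [reject]
  "y" -> q3 [accept]
  "yy" -> q0 [reject]
  "yyx" -> q0 [reject]
  "yyxy" -> q3 [accept]
  "yyxyy" -> q0 [reject]
  "yyxyyx" -> q0 [reject]

"yyxy"


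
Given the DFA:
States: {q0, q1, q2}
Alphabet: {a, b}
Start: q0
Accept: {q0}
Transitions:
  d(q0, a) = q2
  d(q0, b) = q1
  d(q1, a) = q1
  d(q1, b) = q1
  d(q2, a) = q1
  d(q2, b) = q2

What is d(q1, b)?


Looking up transition d(q1, b)

q1


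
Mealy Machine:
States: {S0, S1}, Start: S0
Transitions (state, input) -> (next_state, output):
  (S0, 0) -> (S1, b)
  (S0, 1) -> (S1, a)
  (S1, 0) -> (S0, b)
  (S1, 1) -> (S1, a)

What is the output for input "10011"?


Step-by-step:
  (S0, 1) -> (S1, a)
  (S1, 0) -> (S0, b)
  (S0, 0) -> (S1, b)
  (S1, 1) -> (S1, a)
  (S1, 1) -> (S1, a)

"abbaa"


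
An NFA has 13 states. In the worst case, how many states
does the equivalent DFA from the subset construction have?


Subset construction: one DFA state per subset of NFA states.
2^13 = 8192

8192


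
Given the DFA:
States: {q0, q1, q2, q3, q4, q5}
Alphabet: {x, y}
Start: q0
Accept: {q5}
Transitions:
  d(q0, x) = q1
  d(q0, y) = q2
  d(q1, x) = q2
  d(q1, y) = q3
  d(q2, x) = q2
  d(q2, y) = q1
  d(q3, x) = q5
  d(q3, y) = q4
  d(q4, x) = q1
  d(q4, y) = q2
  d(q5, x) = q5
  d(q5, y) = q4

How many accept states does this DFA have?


Accept states listed: {q5}
Counting: q5(1)

1


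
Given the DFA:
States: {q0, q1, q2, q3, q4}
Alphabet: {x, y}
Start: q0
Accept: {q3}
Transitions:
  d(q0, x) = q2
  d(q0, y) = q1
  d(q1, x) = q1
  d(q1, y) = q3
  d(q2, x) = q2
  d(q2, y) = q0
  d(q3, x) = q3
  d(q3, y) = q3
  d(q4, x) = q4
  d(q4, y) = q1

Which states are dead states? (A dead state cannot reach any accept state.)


Forward reachability from each state:
  q0 -> reaches accept state q3 (live)
  q1 -> reaches accept state q3 (live)
  q2 -> reaches accept state q3 (live)
  q3 -> reaches accept state q3 (live)
  q4 -> reaches accept state q3 (live)

None (all states can reach an accept state)


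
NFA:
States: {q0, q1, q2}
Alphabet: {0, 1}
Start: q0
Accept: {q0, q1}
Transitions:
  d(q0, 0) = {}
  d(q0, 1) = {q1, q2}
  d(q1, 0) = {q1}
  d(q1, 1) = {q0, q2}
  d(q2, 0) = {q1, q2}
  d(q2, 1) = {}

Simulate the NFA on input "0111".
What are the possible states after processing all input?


Start: {q0}
  --0--> {}
  --1--> {}
  --1--> {}
  --1--> {}

{} (empty set, no valid transitions)


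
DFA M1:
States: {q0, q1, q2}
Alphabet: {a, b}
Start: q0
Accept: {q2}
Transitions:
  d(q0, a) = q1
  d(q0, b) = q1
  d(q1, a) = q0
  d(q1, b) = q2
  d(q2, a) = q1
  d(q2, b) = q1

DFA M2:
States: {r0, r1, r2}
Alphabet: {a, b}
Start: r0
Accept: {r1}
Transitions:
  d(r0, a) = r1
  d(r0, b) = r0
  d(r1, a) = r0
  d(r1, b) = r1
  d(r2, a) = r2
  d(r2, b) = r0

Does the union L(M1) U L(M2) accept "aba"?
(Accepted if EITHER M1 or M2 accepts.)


M1: final=q1 accepted=False
M2: final=r0 accepted=False

No, union rejects (neither accepts)


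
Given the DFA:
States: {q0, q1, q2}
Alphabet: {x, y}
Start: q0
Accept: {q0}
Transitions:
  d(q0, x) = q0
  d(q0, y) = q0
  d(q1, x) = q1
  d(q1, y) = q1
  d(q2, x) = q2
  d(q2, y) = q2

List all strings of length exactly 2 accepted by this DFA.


All strings of length 2: 4 total
Accepted: 4

"xx", "xy", "yx", "yy"


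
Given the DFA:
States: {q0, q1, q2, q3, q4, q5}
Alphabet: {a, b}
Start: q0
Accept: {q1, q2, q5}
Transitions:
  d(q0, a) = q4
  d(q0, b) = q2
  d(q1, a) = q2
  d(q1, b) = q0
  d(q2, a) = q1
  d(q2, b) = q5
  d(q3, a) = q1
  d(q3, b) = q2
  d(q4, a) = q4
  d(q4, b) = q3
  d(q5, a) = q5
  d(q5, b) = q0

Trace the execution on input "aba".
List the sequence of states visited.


Input: aba
d(q0, a) = q4
d(q4, b) = q3
d(q3, a) = q1


q0 -> q4 -> q3 -> q1


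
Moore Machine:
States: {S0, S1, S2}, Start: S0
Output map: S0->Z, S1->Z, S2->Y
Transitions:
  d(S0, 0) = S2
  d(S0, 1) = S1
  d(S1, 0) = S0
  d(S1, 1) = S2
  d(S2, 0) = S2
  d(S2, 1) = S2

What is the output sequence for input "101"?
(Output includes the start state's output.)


Start: S0 (output Z)
  --1--> S1 (output Z)
  --0--> S0 (output Z)
  --1--> S1 (output Z)

"ZZZZ"


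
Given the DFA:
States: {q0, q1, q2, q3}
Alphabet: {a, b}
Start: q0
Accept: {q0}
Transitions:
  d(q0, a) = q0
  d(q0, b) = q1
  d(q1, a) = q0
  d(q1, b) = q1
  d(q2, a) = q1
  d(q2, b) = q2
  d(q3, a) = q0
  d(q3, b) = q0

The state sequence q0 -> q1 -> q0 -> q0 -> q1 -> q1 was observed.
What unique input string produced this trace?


Trace back each transition to find the symbol:
  q0 --[b]--> q1
  q1 --[a]--> q0
  q0 --[a]--> q0
  q0 --[b]--> q1
  q1 --[b]--> q1

"baabb"


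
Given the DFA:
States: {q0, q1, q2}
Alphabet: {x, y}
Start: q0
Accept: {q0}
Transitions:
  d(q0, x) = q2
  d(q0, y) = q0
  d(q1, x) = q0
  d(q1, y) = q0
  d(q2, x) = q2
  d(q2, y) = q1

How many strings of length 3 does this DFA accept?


Enumerating all length-3 strings:
  "xxx" -> q2 [reject]
  "xxy" -> q1 [reject]
  "xyx" -> q0 [accept]
  "xyy" -> q0 [accept]
  "yxx" -> q2 [reject]
  "yxy" -> q1 [reject]
  "yyx" -> q2 [reject]
  "yyy" -> q0 [accept]

3 out of 8


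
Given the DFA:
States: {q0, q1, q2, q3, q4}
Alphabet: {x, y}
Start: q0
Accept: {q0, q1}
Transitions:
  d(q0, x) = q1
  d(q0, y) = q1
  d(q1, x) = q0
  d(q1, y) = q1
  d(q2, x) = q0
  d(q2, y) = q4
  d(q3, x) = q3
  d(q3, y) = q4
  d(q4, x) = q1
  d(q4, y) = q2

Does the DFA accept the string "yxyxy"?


Trace: q0 -> q1 -> q0 -> q1 -> q0 -> q1
Final state: q1
Accept states: {q0, q1}

Yes, accepted (final state q1 is an accept state)


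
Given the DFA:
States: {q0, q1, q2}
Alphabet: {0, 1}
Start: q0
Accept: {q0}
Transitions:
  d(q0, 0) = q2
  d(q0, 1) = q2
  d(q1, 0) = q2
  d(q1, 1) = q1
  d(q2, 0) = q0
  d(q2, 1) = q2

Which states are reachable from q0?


BFS from q0:
  layer 0: {q0}
  layer 1: {q2}

{q0, q2}


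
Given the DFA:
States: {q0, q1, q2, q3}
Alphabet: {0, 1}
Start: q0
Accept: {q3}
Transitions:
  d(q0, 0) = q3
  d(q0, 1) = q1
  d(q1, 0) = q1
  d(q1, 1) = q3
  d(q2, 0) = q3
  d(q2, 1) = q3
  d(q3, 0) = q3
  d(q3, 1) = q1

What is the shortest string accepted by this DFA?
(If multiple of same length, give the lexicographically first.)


BFS by string length (lex-first path to each state shown):
  len 0: q0<-""
  len 1: q1<-"1", q3<-"0"
Found accept state at length 1.

"0"


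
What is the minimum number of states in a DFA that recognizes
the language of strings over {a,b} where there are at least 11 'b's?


States: count = 0, 1, ..., 10, and a final '>= 11' state.
Total: 11 + 1 = 12. Accept = '>= 11' state.

12


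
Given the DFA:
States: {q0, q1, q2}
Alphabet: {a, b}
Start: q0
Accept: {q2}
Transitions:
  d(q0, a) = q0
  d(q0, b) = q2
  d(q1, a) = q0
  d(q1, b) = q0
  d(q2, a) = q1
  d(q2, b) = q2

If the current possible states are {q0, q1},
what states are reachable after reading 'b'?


Apply transition on 'b' from each current state:
  d(q0, b) = q2
  d(q1, b) = q0

{q0, q2}


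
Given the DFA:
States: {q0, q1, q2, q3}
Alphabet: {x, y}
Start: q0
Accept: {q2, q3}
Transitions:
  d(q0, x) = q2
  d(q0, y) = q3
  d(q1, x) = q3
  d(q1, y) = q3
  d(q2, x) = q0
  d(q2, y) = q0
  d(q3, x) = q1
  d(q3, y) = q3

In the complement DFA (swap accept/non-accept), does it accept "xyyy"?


Trace: q0 -> q2 -> q0 -> q3 -> q3
Final: q3
Original accept: {q2, q3}
Complement: q3 is in original accept

No, complement rejects (original accepts)


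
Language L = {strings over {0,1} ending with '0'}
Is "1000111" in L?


last symbol = '1'

No, "1000111" is not in L


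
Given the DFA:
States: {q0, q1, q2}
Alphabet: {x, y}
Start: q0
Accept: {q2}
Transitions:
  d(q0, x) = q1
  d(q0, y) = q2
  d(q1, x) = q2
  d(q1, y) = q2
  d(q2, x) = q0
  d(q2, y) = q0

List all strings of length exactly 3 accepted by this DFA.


All strings of length 3: 8 total
Accepted: 2

"yxy", "yyy"


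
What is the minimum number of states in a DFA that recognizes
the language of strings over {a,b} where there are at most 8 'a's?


States: count = 0, 1, ..., 8 (all accepting; 9 states), plus a dead state for count > 8.
Total: 9 + 1 = 10.

10


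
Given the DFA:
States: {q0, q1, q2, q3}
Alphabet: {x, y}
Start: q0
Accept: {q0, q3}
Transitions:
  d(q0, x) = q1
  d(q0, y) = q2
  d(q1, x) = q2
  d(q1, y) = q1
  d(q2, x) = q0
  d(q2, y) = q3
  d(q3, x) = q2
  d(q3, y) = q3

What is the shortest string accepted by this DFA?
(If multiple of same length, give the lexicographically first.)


BFS by string length (lex-first path to each state shown):
  len 0: q0<-""
Found accept state at length 0.

"" (empty string)


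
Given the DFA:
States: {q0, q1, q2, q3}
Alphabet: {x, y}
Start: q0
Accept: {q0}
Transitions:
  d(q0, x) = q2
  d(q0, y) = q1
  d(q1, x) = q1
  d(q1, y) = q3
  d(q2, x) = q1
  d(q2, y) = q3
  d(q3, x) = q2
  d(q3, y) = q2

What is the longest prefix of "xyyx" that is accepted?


Run the DFA, marking each prefix where the state is accepting:
  "" -> q0 [accept]
  "x" -> q2 [reject]
  "xy" -> q3 [reject]
  "xyy" -> q2 [reject]
  "xyyx" -> q1 [reject]

""


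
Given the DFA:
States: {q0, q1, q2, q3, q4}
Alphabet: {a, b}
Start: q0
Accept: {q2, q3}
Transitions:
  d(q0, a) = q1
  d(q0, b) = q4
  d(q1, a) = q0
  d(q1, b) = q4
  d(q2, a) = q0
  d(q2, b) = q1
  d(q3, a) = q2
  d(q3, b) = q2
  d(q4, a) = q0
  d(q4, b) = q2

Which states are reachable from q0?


BFS from q0:
  layer 0: {q0}
  layer 1: {q1, q4}
  layer 2: {q2}

{q0, q1, q2, q4}


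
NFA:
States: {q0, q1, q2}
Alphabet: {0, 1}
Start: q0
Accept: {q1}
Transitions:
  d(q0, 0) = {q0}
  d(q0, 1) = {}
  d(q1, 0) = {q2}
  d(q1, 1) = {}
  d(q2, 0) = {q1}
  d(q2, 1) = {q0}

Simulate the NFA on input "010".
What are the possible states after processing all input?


Start: {q0}
  --0--> {q0}
  --1--> {}
  --0--> {}

{} (empty set, no valid transitions)


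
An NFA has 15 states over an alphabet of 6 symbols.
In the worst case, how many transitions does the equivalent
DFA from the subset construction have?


Subset construction: one DFA state per subset of NFA states = 2^15 = 32768 states.
Each DFA state has 6 outgoing transitions: 32768 * 6 = 196608

196608


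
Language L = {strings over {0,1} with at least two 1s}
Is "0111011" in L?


count('1') = 5

Yes, "0111011" is in L


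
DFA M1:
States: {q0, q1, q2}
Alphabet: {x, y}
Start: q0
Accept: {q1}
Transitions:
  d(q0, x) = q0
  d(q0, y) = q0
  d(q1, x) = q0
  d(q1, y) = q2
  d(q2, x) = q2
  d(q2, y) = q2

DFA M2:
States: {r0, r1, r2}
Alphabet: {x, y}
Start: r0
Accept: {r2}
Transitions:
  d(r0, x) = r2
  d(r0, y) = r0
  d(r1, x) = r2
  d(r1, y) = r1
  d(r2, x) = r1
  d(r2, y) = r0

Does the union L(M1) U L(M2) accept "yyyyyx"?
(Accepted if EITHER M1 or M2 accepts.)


M1: final=q0 accepted=False
M2: final=r2 accepted=True

Yes, union accepts


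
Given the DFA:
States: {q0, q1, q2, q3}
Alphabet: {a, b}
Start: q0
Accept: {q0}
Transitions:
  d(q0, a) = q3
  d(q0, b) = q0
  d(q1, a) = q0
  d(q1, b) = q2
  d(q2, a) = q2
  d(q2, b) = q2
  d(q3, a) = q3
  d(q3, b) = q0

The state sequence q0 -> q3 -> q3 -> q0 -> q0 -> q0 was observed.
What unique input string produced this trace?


Trace back each transition to find the symbol:
  q0 --[a]--> q3
  q3 --[a]--> q3
  q3 --[b]--> q0
  q0 --[b]--> q0
  q0 --[b]--> q0

"aabbb"


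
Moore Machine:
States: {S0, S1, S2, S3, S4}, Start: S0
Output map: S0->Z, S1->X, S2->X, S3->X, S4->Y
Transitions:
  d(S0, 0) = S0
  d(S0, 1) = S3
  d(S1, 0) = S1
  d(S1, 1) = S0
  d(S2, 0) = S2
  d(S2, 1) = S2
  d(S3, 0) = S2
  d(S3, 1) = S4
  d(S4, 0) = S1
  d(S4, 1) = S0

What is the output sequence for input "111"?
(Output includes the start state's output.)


Start: S0 (output Z)
  --1--> S3 (output X)
  --1--> S4 (output Y)
  --1--> S0 (output Z)

"ZXYZ"


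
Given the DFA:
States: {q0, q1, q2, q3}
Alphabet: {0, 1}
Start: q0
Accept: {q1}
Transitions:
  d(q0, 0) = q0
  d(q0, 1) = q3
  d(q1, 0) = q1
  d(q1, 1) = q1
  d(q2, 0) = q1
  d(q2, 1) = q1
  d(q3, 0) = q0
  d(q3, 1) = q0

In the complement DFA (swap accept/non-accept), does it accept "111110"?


Trace: q0 -> q3 -> q0 -> q3 -> q0 -> q3 -> q0
Final: q0
Original accept: {q1}
Complement: q0 is not in original accept

Yes, complement accepts (original rejects)


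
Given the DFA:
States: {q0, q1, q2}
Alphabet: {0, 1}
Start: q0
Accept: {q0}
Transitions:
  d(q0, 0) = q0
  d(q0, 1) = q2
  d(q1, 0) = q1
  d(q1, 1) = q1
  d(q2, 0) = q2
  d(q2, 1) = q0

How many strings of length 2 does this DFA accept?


Enumerating all length-2 strings:
  "00" -> q0 [accept]
  "01" -> q2 [reject]
  "10" -> q2 [reject]
  "11" -> q0 [accept]

2 out of 4


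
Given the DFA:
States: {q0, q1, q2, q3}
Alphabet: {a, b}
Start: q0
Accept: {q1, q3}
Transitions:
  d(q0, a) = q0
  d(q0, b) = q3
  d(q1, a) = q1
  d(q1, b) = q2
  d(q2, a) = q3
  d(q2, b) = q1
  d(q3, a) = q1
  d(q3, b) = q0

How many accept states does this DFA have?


Accept states listed: {q1, q3}
Counting: q1(1) q3(2)

2


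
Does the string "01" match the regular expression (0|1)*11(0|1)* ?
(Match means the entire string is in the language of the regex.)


|string| = 2; first = '0'; last = '1'

No, "01" does not match (0|1)*11(0|1)*


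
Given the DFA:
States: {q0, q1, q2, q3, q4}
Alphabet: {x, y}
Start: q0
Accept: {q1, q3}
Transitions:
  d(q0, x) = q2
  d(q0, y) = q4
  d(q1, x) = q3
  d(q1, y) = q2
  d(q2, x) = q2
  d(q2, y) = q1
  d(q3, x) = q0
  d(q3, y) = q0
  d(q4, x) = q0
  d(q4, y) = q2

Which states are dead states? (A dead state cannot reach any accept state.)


Forward reachability from each state:
  q0 -> reaches accept state q1 (live)
  q1 -> reaches accept state q1 (live)
  q2 -> reaches accept state q1 (live)
  q3 -> reaches accept state q1 (live)
  q4 -> reaches accept state q1 (live)

None (all states can reach an accept state)


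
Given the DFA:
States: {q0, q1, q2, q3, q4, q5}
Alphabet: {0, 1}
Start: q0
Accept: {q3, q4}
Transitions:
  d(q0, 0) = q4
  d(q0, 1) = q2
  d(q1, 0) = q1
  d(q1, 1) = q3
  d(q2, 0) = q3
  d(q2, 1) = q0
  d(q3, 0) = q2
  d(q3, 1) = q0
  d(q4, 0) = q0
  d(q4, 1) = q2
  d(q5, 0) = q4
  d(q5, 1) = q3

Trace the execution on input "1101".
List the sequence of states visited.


Input: 1101
d(q0, 1) = q2
d(q2, 1) = q0
d(q0, 0) = q4
d(q4, 1) = q2


q0 -> q2 -> q0 -> q4 -> q2


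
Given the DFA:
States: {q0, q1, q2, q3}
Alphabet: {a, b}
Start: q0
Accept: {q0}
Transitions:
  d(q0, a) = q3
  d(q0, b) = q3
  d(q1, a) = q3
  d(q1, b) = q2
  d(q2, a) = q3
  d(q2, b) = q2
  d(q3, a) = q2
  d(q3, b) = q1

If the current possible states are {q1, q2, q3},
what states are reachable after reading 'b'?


Apply transition on 'b' from each current state:
  d(q1, b) = q2
  d(q2, b) = q2
  d(q3, b) = q1

{q1, q2}


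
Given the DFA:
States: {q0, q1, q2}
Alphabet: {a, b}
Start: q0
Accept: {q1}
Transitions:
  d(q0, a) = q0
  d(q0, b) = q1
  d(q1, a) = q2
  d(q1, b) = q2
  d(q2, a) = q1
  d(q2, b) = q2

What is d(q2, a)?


Looking up transition d(q2, a)

q1


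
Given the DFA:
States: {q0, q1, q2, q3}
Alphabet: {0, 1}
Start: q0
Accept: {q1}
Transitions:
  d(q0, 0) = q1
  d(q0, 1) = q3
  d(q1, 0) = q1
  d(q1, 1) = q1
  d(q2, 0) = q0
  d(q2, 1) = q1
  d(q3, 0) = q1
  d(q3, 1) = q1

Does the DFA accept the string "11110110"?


Trace: q0 -> q3 -> q1 -> q1 -> q1 -> q1 -> q1 -> q1 -> q1
Final state: q1
Accept states: {q1}

Yes, accepted (final state q1 is an accept state)


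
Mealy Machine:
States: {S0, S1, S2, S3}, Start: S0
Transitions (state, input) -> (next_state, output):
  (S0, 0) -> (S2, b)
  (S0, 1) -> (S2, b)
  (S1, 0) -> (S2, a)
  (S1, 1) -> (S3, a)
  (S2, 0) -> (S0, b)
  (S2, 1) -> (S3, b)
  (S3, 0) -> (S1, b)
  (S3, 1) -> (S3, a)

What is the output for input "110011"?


Step-by-step:
  (S0, 1) -> (S2, b)
  (S2, 1) -> (S3, b)
  (S3, 0) -> (S1, b)
  (S1, 0) -> (S2, a)
  (S2, 1) -> (S3, b)
  (S3, 1) -> (S3, a)

"bbbaba"


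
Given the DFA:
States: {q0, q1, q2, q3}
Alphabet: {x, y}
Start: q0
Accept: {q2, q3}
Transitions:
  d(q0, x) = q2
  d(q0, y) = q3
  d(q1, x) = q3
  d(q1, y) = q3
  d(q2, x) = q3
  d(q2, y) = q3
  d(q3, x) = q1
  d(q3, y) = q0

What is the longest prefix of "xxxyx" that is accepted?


Run the DFA, marking each prefix where the state is accepting:
  "" -> q0 [reject]
  "x" -> q2 [accept]
  "xx" -> q3 [accept]
  "xxx" -> q1 [reject]
  "xxxy" -> q3 [accept]
  "xxxyx" -> q1 [reject]

"xxxy"


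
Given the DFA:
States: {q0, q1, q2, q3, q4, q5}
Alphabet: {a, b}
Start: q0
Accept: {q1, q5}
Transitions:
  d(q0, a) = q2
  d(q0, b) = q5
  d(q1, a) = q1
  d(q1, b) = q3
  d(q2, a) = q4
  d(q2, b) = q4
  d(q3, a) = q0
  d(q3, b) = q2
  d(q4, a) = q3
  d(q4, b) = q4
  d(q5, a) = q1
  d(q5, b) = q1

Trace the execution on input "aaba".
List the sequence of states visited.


Input: aaba
d(q0, a) = q2
d(q2, a) = q4
d(q4, b) = q4
d(q4, a) = q3


q0 -> q2 -> q4 -> q4 -> q3


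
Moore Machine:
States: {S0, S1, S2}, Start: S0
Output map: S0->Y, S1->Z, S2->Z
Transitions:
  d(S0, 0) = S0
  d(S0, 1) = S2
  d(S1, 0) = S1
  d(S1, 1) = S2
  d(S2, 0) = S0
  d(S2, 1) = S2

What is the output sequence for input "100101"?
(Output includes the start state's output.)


Start: S0 (output Y)
  --1--> S2 (output Z)
  --0--> S0 (output Y)
  --0--> S0 (output Y)
  --1--> S2 (output Z)
  --0--> S0 (output Y)
  --1--> S2 (output Z)

"YZYYZYZ"


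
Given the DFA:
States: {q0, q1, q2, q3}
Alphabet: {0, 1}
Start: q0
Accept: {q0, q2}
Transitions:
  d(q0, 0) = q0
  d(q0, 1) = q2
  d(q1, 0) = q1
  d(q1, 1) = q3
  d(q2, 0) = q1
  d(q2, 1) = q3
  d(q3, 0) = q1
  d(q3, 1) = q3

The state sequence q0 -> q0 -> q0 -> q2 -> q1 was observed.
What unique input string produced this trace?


Trace back each transition to find the symbol:
  q0 --[0]--> q0
  q0 --[0]--> q0
  q0 --[1]--> q2
  q2 --[0]--> q1

"0010"


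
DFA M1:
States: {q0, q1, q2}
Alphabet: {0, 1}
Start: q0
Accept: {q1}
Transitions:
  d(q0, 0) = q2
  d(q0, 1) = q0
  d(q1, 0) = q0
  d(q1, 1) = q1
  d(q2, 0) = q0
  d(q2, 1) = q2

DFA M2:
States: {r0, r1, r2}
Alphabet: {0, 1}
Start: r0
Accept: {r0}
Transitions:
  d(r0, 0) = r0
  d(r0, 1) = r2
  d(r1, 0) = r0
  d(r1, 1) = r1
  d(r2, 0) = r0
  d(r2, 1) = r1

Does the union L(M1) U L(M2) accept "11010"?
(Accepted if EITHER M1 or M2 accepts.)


M1: final=q0 accepted=False
M2: final=r0 accepted=True

Yes, union accepts


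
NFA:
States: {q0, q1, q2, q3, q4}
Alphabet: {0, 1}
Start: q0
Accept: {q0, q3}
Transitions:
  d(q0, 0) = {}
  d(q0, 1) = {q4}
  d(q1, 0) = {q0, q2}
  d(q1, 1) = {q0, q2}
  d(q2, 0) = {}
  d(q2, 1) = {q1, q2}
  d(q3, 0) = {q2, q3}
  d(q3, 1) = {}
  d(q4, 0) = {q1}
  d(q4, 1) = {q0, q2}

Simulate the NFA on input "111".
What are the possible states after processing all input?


Start: {q0}
  --1--> {q4}
  --1--> {q0, q2}
  --1--> {q1, q2, q4}

{q1, q2, q4}


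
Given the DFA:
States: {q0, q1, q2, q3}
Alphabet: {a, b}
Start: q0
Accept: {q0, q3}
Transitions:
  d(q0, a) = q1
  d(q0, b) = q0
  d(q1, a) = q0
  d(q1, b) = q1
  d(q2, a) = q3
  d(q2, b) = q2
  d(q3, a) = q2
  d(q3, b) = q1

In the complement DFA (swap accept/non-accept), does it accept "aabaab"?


Trace: q0 -> q1 -> q0 -> q0 -> q1 -> q0 -> q0
Final: q0
Original accept: {q0, q3}
Complement: q0 is in original accept

No, complement rejects (original accepts)


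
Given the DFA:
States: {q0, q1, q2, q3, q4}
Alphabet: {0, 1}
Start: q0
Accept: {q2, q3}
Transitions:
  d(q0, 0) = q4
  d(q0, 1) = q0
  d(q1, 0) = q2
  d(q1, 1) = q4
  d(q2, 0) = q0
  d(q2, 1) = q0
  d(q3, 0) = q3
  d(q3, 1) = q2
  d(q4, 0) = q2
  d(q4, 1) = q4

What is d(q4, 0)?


Looking up transition d(q4, 0)

q2
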